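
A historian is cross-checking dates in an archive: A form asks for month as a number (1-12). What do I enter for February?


Calendar month order:
1. January
2. February <--
3. March
February is month number 2

2


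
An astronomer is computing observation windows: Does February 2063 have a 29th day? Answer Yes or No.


Year: 2063
Divisible by 4? 2063 / 4 = 515.75 -> No
Not divisible by 4, so NOT a leap year

No


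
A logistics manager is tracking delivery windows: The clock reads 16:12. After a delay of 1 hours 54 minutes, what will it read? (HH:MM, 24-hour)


Start time: 16:12
Adding: 1 hours 54 minutes
Minutes: 12 + 54 = 66
Minute overflow: 66 >= 60, so carry 1 hour, minutes = 6
Hours: 16 + 1 + 1 = 18
Result: 18:06

18:06


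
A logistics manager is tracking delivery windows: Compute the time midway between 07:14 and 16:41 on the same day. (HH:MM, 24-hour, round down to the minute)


Start time: 07:14 = 434 minutes from midnight
End time: 16:41 = 1001 minutes from midnight
Sum: 434 + 1001 = 1435
Midpoint: 1435 / 2 = 717 minutes
Convert: 717 / 60 = 11 hours, 57 minutes
Result: 11:57

11:57


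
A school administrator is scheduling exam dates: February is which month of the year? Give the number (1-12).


Calendar month order:
1. January
2. February <--
3. March
February is month number 2

2


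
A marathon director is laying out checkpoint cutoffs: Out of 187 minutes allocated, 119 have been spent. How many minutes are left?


Total budget: 187 minutes
Time used: 119 minutes
Remaining: 187 - 119 = 68 minutes
Percent used: 63.6%
Percent remaining: 36.4%

68


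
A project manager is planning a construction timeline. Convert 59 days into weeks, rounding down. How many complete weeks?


Total days: 59
Days per week: 7
Division: 59 / 7 = 8 remainder 3
Complete weeks: 8
Remaining days: 3

8


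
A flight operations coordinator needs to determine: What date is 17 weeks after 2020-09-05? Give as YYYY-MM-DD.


Start: 2020-09-05
Weeks to add: 17
Convert to days: 17 x 7 = 119 days
Add 119 days to 2020-09-05
Result: 2021-01-02

2021-01-02


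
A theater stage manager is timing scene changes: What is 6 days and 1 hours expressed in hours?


Days: 6
Extra hours: 1
Hours per day: 24
Days to hours: 6 x 24 = 144
Total: 144 + 1 = 145

145


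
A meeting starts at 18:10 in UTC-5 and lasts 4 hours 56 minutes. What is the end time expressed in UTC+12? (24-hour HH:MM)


Start: 18:10 in UTC-5
Step 1 - add duration:
  minutes: 10 + 56 = 66 (carry 1h)
  hours: 18 + 4 + 1 = 23
  end in UTC-5: 23:06
Step 2 - convert UTC-5 -> UTC+12:
  offset difference: 12 - (-5) = 17 hours
  23 + (17) = 40 -> mod 24 = 16
Result: 16:06 in UTC+12

16:06


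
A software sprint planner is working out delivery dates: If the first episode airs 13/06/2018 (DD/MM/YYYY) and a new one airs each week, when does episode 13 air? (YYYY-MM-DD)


First occurrence: 2018-06-13 (occurrence 1)
Each occurrence is 7 days after the previous.
Occurrence 13 is 12 weeks after the first.
12 weeks = 84 days
2018-06-13 + 84 days = 2018-09-05

2018-09-05


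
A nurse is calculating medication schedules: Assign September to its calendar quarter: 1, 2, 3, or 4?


Month: September (month 9)
Q1: January-March (months 1-3)
Q2: April-June (months 4-6)
Q3: July-September (months 7-9)
Q4: October-December (months 10-12)
Month 9 falls in Q3

3


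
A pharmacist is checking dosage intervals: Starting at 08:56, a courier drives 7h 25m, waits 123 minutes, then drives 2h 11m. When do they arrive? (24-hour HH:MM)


Depart: 08:56
Leg 1: +445 min -> 16:21
Layover: +123 min -> 18:24
Leg 2: +131 min -> 20:35
Total travel: 699 minutes = 11h 39m
Arrival: 20:35

20:35


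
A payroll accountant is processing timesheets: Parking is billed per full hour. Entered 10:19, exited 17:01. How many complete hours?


Start: 10:19
End: 17:01
Hour difference: 17 - 10 = 7 hours
Minute difference: 1 - 19 = -18 minutes
Total minutes: 402
Complete hours: 402 / 60 = 6 (remainder 42)

6


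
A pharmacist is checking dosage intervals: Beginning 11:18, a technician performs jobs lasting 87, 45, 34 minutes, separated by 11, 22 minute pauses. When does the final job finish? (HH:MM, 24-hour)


Start: 11:18 = 678 min from midnight
  after task 1 (87 min): 12:45
  after break (11 min): 12:56
  after task 2 (45 min): 13:41
  after break (22 min): 14:03
  after task 3 (34 min): 14:37
Total elapsed: 199 minutes
End time: 14:37

14:37


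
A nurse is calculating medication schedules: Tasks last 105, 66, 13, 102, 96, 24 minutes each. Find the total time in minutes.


Durations: 105, 66, 13, 102, 96, 24
Running sum: 105
+ 66 = 171
+ 13 = 184
+ 102 = 286
+ 96 = 382
+ 24 = 406
Total duration: 406 minutes
That is 6 hours and 46 minutes

406


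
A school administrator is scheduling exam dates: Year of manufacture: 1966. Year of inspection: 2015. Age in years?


Birth year: 1966
Current year: 2015
Age = current year - birth year
Age = 2015 - 1966 = 49

49


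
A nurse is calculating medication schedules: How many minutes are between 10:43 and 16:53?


Start time: 10:43 = 643 minutes from midnight
End time: 16:53 = 1013 minutes from midnight
Difference: 1013 - 643 = 370 minutes
That is 6 hours and 10 minutes

370


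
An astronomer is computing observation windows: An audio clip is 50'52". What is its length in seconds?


Minutes: 50
Seconds: 52
Convert minutes to seconds: 50 x 60 = 3000
Add remaining seconds: 3000 + 52 = 3052

3052


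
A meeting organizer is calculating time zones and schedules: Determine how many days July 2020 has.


Month: July
Year: 2020
July is a 31-day month
Total: 31 days

31


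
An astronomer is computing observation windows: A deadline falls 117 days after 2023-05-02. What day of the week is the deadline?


Start: 2023-05-02 (Tuesday)
Step 1 - find target date: add 117 days
  2023-05-02 + 117 days = 2023-08-27
Step 2 - day of week:
  117 mod 7 = 5
  Tuesday + 5 days -> Sunday
Result: Sunday (2023-08-27)

Sunday


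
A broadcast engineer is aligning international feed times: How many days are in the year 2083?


Year: 2083
Check leap year rules:
Divisible by 4? No
2083 is not a leap year
Days: 365

365


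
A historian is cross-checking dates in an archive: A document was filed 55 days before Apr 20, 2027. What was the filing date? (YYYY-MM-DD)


Start: 2027-04-20
Subtracting 55 days
Days already passed in April: 20
After going back through April: 35 more days to subtract
March 2027: 31 days, 4 remaining
February 2027 has 28 days, need 4
Result: 2027-02-24

2027-02-24


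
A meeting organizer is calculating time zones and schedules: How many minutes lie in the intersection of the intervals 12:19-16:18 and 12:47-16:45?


Interval A: [739, 978] minutes from midnight
Interval B: [767, 1005] minutes from midnight
Overlap start = max(739, 767) = 767
Overlap end = min(978, 1005) = 978
Overlap = 978 - 767 = 211 minutes

211


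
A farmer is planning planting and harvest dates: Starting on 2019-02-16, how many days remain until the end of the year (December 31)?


Start: February 16, 2019
End: December 31, 2019
Days left in February: 12
March: 31
April: 30
May: 31
June: 30
... plus remaining months
Sum of remaining months: 306
Total: 12 + 306 = 318

318


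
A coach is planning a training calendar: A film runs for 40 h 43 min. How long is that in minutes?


Hours: 40
Minutes: 43
Convert hours to minutes: 40 x 60 = 2400
Add remaining minutes: 2400 + 43 = 2443

2443


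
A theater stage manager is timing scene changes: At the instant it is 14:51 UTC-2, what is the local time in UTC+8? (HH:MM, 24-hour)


Local time: 14:51 at UTC-2 (offset -2h)
Target zone: UTC+8 (offset 8h)
Difference: 8 - (-2) = 10 hours
Calculation: 14 + (10) = 24
Wraparound: (24) mod 24 = 0
Result: 00:51

00:51


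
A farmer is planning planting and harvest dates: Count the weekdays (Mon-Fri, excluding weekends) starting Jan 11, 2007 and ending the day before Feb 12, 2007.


Start: 2007-01-11 (Thursday)
End (exclusive): 2007-02-12 (Monday)
Total calendar days: 32
Full weeks: 32 // 7 = 4 -> 20 weekdays
Remaining 4 days starting on Thursday:
  Thu(w), Fri(w), Sat(-), Sun(-) -> 2 weekdays
Total business days: 20 + 2 = 22

22


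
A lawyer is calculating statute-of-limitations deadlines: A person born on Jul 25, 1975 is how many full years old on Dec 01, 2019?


Birth: 1975-07-25
Reference: 2019-12-01
Year difference: 2019 - 1975 = 44
Has birthday (07-25) occurred by 12-01? Yes
Age in full years: 44

44


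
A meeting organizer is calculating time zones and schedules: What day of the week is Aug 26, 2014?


Date: 2014-08-26
January 1, 2014 is a Wednesday
Day of year: 238
Offset from Jan 1: 237 days
237 mod 7 = 6
Result: Tuesday

Tuesday


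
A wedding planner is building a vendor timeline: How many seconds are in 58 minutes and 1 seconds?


Minutes: 58
Extra seconds: 1
Seconds per minute: 60
Minutes to seconds: 58 x 60 = 3480
Total: 3480 + 1 = 3481

3481


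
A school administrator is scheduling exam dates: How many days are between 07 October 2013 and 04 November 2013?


Start date: 2013-10-07
End date: 2013-11-04
Oct 2013: +25 days
Nov 2013: +3 days
Total: 28 days

28


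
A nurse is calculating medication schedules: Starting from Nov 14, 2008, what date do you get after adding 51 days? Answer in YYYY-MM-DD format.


Start: 2008-11-14
Adding 51 days
Days remaining in November: 16
After November: 35 days still to add
December 2008: 31 days, 4 remaining
January 2009 has 31 days, need 4
Result: 2009-01-04

2009-01-04


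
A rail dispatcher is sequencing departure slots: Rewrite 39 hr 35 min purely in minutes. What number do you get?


Hours: 39
Extra minutes: 35
Minutes per hour: 60
Hours to minutes: 39 x 60 = 2340
Total: 2340 + 35 = 2375

2375


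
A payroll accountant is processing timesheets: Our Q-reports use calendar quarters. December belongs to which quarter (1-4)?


Month: December (month 12)
Q1: January-March (months 1-3)
Q2: April-June (months 4-6)
Q3: July-September (months 7-9)
Q4: October-December (months 10-12)
Month 12 falls in Q4

4


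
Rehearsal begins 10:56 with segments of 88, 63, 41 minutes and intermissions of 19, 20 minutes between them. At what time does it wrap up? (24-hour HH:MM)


Start: 10:56 = 656 min from midnight
  after task 1 (88 min): 12:24
  after break (19 min): 12:43
  after task 2 (63 min): 13:46
  after break (20 min): 14:06
  after task 3 (41 min): 14:47
Total elapsed: 231 minutes
End time: 14:47

14:47


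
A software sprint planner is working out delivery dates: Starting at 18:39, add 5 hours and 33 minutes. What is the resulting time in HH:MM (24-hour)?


Start time: 18:39
Adding: 5 hours 33 minutes
Minutes: 39 + 33 = 72
Minute overflow: 72 >= 60, so carry 1 hour, minutes = 12
Hours: 18 + 5 + 1 = 24
Hour wraparound: 24 mod 24 = 0
Result: 00:12

00:12


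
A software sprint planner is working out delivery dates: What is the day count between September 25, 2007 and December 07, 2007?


Start date: 2007-09-25
End date: 2007-12-07
Sep 2007: +6 days
Oct 2007: +31 days
Nov 2007: +30 days
Dec 2007: +6 days
Total: 73 days

73


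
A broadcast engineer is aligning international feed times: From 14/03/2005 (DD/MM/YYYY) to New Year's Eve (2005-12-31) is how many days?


Start: March 14, 2005
End: December 31, 2005
Days left in March: 17
April: 30
May: 31
June: 30
July: 31
... plus remaining months
Sum of remaining months: 275
Total: 17 + 275 = 292

292


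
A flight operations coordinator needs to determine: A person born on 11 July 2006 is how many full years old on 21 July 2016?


Birth: 2006-07-11
Reference: 2016-07-21
Year difference: 2016 - 2006 = 10
Has birthday (07-11) occurred by 07-21? Yes
Age in full years: 10

10


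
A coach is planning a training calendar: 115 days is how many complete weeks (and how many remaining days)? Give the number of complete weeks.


Total days: 115
Days per week: 7
Division: 115 / 7 = 16 remainder 3
Complete weeks: 16
Remaining days: 3

16


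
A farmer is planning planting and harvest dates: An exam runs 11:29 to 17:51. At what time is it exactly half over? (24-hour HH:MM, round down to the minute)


Start time: 11:29 = 689 minutes from midnight
End time: 17:51 = 1071 minutes from midnight
Sum: 689 + 1071 = 1760
Midpoint: 1760 / 2 = 880 minutes
Convert: 880 / 60 = 14 hours, 40 minutes
Result: 14:40

14:40


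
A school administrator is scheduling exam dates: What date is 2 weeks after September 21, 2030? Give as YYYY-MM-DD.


Start: 2030-09-21
Weeks to add: 2
Convert to days: 2 x 7 = 14 days
Add 14 days to 2030-09-21
Result: 2030-10-05

2030-10-05


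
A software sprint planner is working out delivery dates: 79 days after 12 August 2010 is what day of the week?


Start: 2010-08-12 (Thursday)
Step 1 - find target date: add 79 days
  2010-08-12 + 79 days = 2010-10-30
Step 2 - day of week:
  79 mod 7 = 2
  Thursday + 2 days -> Saturday
Result: Saturday (2010-10-30)

Saturday


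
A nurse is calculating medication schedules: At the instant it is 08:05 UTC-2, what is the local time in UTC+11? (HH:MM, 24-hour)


Local time: 08:05 at UTC-2 (offset -2h)
Target zone: UTC+11 (offset 11h)
Difference: 11 - (-2) = 13 hours
Calculation: 8 + (13) = 21
Result: 21:05

21:05


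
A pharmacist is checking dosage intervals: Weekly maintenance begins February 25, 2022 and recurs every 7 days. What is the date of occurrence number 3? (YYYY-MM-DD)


First occurrence: 2022-02-25 (occurrence 1)
Each occurrence is 7 days after the previous.
Occurrence 3 is 2 weeks after the first.
2 weeks = 14 days
2022-02-25 + 14 days = 2022-03-11

2022-03-11


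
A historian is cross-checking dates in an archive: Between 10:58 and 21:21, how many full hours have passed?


Start: 10:58
End: 21:21
Hour difference: 21 - 10 = 11 hours
Minute difference: 21 - 58 = -37 minutes
Total minutes: 623
Complete hours: 623 / 60 = 10 (remainder 23)

10


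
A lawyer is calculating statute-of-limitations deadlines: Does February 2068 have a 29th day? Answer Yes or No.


Year: 2068
Divisible by 4? 2068 / 4 = 517.0 -> Yes
Divisible by 100? 2068 / 100 = 20.68 -> No
Divisible by 4 but not 100, so it IS a leap year

Yes


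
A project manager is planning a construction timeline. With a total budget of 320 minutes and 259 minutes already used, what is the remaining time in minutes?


Total budget: 320 minutes
Time used: 259 minutes
Remaining: 320 - 259 = 61 minutes
Percent used: 80.9%
Percent remaining: 19.1%

61


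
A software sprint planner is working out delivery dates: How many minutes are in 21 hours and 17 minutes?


Hours: 21
Minutes: 17
Convert hours to minutes: 21 x 60 = 1260
Add remaining minutes: 1260 + 17 = 1277

1277


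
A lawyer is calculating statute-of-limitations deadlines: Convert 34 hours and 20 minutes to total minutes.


Hours: 34
Extra minutes: 20
Minutes per hour: 60
Hours to minutes: 34 x 60 = 2040
Total: 2040 + 20 = 2060

2060


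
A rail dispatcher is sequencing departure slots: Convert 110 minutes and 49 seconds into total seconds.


Minutes: 110
Seconds: 49
Convert minutes to seconds: 110 x 60 = 6600
Add remaining seconds: 6600 + 49 = 6649

6649


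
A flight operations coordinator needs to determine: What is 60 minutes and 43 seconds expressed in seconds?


Minutes: 60
Extra seconds: 43
Seconds per minute: 60
Minutes to seconds: 60 x 60 = 3600
Total: 3600 + 43 = 3643

3643


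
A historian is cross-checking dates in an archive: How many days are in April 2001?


Month: April
Year: 2001
April is a 30-day month
Total: 30 days

30


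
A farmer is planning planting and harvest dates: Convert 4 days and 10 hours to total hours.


Days: 4
Extra hours: 10
Hours per day: 24
Days to hours: 4 x 24 = 96
Total: 96 + 10 = 106

106


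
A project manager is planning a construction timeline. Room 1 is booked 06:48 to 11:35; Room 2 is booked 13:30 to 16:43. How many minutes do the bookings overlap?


Interval A: [408, 695] minutes from midnight
Interval B: [810, 1003] minutes from midnight
Overlap start = max(408, 810) = 810
Overlap end = min(695, 1003) = 695
End <= start, so the intervals do not overlap: 0 minutes

0


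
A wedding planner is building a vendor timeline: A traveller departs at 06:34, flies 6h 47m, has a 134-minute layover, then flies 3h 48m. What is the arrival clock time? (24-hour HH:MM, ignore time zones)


Depart: 06:34
Leg 1: +407 min -> 13:21
Layover: +134 min -> 15:35
Leg 2: +228 min -> 19:23
Total travel: 769 minutes = 12h 49m
Arrival: 19:23

19:23


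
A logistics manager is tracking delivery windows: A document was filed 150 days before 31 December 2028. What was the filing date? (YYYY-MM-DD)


Start: 2028-12-31
Subtracting 150 days
Days already passed in December: 31
After going back through December: 119 more days to subtract
November 2028: 30 days, 89 remaining
October 2028: 31 days, 58 remaining
September 2028: 30 days, 28 remaining
August 2028 has 31 days, need 28
Result: 2028-08-03

2028-08-03


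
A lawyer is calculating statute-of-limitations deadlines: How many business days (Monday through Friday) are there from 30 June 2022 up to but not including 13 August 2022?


Start: 2022-06-30 (Thursday)
End (exclusive): 2022-08-13 (Saturday)
Total calendar days: 44
Full weeks: 44 // 7 = 6 -> 30 weekdays
Remaining 2 days starting on Thursday:
  Thu(w), Fri(w) -> 2 weekdays
Total business days: 30 + 2 = 32

32


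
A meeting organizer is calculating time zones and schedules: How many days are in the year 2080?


Year: 2080
Check leap year rules:
Divisible by 4? Yes
Divisible by 100? No
2080 is a leap year
Days: 366

366


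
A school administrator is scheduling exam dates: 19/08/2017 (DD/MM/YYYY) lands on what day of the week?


Date: 2017-08-19
January 1, 2017 is a Sunday
Day of year: 231
Offset from Jan 1: 230 days
230 mod 7 = 6
Result: Saturday

Saturday


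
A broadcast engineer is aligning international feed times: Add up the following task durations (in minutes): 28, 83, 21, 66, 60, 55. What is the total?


Durations: 28, 83, 21, 66, 60, 55
Running sum: 28
+ 83 = 111
+ 21 = 132
+ 66 = 198
+ 60 = 258
+ 55 = 313
Total duration: 313 minutes
That is 5 hours and 13 minutes

313


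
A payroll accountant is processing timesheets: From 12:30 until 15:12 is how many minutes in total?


Start time: 12:30 = 750 minutes from midnight
End time: 15:12 = 912 minutes from midnight
Difference: 912 - 750 = 162 minutes
That is 2 hours and 42 minutes

162


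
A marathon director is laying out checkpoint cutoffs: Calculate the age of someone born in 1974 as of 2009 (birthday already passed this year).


Birth year: 1974
Current year: 2009
Age = current year - birth year
Age = 2009 - 1974 = 35

35


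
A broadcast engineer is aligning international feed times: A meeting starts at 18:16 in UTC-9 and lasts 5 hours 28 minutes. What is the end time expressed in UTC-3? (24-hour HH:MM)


Start: 18:16 in UTC-9
Step 1 - add duration:
  minutes: 16 + 28 = 44
  hours: 18 + 5 + 0 = 23
  end in UTC-9: 23:44
Step 2 - convert UTC-9 -> UTC-3:
  offset difference: -3 - (-9) = 6 hours
  23 + (6) = 29 -> mod 24 = 5
Result: 05:44 in UTC-3

05:44


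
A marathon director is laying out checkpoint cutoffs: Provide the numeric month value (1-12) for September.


Calendar month order:
8. August
9. September <--
10. October
September is month number 9

9


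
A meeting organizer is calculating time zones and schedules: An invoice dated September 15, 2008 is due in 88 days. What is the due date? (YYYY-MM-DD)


Start: 2008-09-15
Adding 88 days
Days remaining in September: 15
After September: 73 days still to add
October 2008: 31 days, 42 remaining
November 2008: 30 days, 12 remaining
December 2008 has 31 days, need 12
Result: 2008-12-12

2008-12-12


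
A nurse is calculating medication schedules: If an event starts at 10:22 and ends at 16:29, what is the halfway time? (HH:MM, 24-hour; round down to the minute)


Start time: 10:22 = 622 minutes from midnight
End time: 16:29 = 989 minutes from midnight
Sum: 622 + 989 = 1611
Midpoint: 1611 / 2 = 805 minutes
Convert: 805 / 60 = 13 hours, 25 minutes
Result: 13:25

13:25


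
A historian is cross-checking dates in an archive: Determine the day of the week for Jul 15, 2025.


Date: 2025-07-15
January 1, 2025 is a Wednesday
Day of year: 196
Offset from Jan 1: 195 days
195 mod 7 = 6
Result: Tuesday

Tuesday


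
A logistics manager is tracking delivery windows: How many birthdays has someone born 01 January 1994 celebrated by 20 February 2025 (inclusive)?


Birth: 1994-01-01
Reference: 2025-02-20
Year difference: 2025 - 1994 = 31
Has birthday (01-01) occurred by 02-20? Yes
Age in full years: 31

31


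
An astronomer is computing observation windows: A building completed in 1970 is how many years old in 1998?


Birth year: 1970
Current year: 1998
Age = current year - birth year
Age = 1998 - 1970 = 28

28


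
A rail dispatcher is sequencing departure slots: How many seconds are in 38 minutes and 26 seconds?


Minutes: 38
Extra seconds: 26
Seconds per minute: 60
Minutes to seconds: 38 x 60 = 2280
Total: 2280 + 26 = 2306

2306


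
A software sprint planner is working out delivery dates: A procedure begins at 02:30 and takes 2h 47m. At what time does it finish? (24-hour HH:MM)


Start time: 02:30
Adding: 2 hours 47 minutes
Minutes: 30 + 47 = 77
Minute overflow: 77 >= 60, so carry 1 hour, minutes = 17
Hours: 2 + 2 + 1 = 5
Result: 05:17

05:17


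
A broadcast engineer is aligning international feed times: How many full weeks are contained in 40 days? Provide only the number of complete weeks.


Total days: 40
Days per week: 7
Division: 40 / 7 = 5 remainder 5
Complete weeks: 5
Remaining days: 5

5


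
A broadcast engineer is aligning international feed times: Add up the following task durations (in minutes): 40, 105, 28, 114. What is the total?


Durations: 40, 105, 28, 114
Running sum: 40
+ 105 = 145
+ 28 = 173
+ 114 = 287
Total duration: 287 minutes
That is 4 hours and 47 minutes

287


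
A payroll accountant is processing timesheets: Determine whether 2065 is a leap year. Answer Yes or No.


Year: 2065
Divisible by 4? 2065 / 4 = 516.25 -> No
Not divisible by 4, so NOT a leap year

No


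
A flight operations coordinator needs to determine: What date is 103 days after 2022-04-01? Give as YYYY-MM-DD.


Start: 2022-04-01
Adding 103 days
Days remaining in April: 29
After April: 74 days still to add
May 2022: 31 days, 43 remaining
June 2022: 30 days, 13 remaining
July 2022 has 31 days, need 13
Result: 2022-07-13

2022-07-13


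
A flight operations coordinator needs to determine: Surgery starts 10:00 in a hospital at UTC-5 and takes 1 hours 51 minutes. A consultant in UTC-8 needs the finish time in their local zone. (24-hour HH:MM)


Start: 10:00 in UTC-5
Step 1 - add duration:
  minutes: 0 + 51 = 51
  hours: 10 + 1 + 0 = 11
  end in UTC-5: 11:51
Step 2 - convert UTC-5 -> UTC-8:
  offset difference: -8 - (-5) = -3 hours
  11 + (-3) = 8 -> mod 24 = 8
Result: 08:51 in UTC-8

08:51


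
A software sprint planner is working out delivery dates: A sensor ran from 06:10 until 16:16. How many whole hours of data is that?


Start: 06:10
End: 16:16
Hour difference: 16 - 6 = 10 hours
Minute difference: 16 - 10 = 6 minutes
Total minutes: 606
Complete hours: 606 / 60 = 10 (remainder 6)

10


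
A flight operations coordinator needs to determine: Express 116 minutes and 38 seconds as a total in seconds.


Minutes: 116
Seconds: 38
Convert minutes to seconds: 116 x 60 = 6960
Add remaining seconds: 6960 + 38 = 6998

6998


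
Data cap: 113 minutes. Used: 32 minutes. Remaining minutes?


Total budget: 113 minutes
Time used: 32 minutes
Remaining: 113 - 32 = 81 minutes
Percent used: 28.3%
Percent remaining: 71.7%

81


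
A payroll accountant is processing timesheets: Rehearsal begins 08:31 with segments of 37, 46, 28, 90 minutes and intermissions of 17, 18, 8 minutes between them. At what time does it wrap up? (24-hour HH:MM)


Start: 08:31 = 511 min from midnight
  after task 1 (37 min): 09:08
  after break (17 min): 09:25
  after task 2 (46 min): 10:11
  after break (18 min): 10:29
  after task 3 (28 min): 10:57
  after break (8 min): 11:05
  after task 4 (90 min): 12:35
Total elapsed: 244 minutes
End time: 12:35

12:35


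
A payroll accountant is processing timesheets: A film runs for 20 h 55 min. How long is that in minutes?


Hours: 20
Minutes: 55
Convert hours to minutes: 20 x 60 = 1200
Add remaining minutes: 1200 + 55 = 1255

1255


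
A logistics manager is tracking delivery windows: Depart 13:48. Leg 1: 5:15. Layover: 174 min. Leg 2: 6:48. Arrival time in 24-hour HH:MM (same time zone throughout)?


Depart: 13:48
Leg 1: +315 min -> 19:03
Layover: +174 min -> 21:57
Leg 2: +408 min -> 04:45
Total travel: 897 minutes = 14h 57m
Arrival: 04:45

04:45


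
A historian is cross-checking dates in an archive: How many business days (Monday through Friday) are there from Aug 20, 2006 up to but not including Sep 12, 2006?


Start: 2006-08-20 (Sunday)
End (exclusive): 2006-09-12 (Tuesday)
Total calendar days: 23
Full weeks: 23 // 7 = 3 -> 15 weekdays
Remaining 2 days starting on Sunday:
  Sun(-), Mon(w) -> 1 weekdays
Total business days: 15 + 1 = 16

16


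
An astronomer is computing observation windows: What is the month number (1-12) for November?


Calendar month order:
10. October
11. November <--
12. December
November is month number 11

11


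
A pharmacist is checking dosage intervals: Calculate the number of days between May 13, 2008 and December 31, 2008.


Start: May 13, 2008
End: December 31, 2008
Days left in May: 18
June: 30
July: 31
August: 31
September: 30
... plus remaining months
Sum of remaining months: 214
Total: 18 + 214 = 232

232


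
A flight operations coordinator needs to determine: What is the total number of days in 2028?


Year: 2028
Check leap year rules:
Divisible by 4? Yes
Divisible by 100? No
2028 is a leap year
Days: 366

366


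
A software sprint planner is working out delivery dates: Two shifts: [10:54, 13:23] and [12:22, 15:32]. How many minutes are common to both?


Interval A: [654, 803] minutes from midnight
Interval B: [742, 932] minutes from midnight
Overlap start = max(654, 742) = 742
Overlap end = min(803, 932) = 803
Overlap = 803 - 742 = 61 minutes

61


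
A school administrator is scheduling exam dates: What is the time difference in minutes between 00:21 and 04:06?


Start time: 00:21 = 21 minutes from midnight
End time: 04:06 = 246 minutes from midnight
Difference: 246 - 21 = 225 minutes
That is 3 hours and 45 minutes

225


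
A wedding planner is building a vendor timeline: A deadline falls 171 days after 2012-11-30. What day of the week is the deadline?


Start: 2012-11-30 (Friday)
Step 1 - find target date: add 171 days
  2012-11-30 + 171 days = 2013-05-20
Step 2 - day of week:
  171 mod 7 = 3
  Friday + 3 days -> Monday
Result: Monday (2013-05-20)

Monday


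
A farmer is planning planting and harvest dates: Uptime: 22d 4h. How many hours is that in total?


Days: 22
Extra hours: 4
Hours per day: 24
Days to hours: 22 x 24 = 528
Total: 528 + 4 = 532

532


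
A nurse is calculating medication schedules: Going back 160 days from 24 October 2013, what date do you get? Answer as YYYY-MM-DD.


Start: 2013-10-24
Subtracting 160 days
Days already passed in October: 24
After going back through October: 136 more days to subtract
September 2013: 30 days, 106 remaining
August 2013: 31 days, 75 remaining
July 2013: 31 days, 44 remaining
June 2013: 30 days, 14 remaining
Result: 2013-05-17

2013-05-17


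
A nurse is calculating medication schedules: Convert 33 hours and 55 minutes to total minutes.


Hours: 33
Extra minutes: 55
Minutes per hour: 60
Hours to minutes: 33 x 60 = 1980
Total: 1980 + 55 = 2035

2035


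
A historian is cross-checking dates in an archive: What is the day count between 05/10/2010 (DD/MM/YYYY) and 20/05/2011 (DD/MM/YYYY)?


Start date: 2010-10-05
End date: 2011-05-20
Oct 2010: +27 days
Nov 2010: +30 days
Dec 2010: +31 days
... (5 more months)
Total: 227 days

227


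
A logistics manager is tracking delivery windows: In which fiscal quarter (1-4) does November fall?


Month: November (month 11)
Q1: January-March (months 1-3)
Q2: April-June (months 4-6)
Q3: July-September (months 7-9)
Q4: October-December (months 10-12)
Month 11 falls in Q4

4


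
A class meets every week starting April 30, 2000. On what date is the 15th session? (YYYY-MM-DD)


First occurrence: 2000-04-30 (occurrence 1)
Each occurrence is 7 days after the previous.
Occurrence 15 is 14 weeks after the first.
14 weeks = 98 days
2000-04-30 + 98 days = 2000-08-06

2000-08-06


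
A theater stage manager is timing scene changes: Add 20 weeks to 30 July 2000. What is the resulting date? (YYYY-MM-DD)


Start: 2000-07-30
Weeks to add: 20
Convert to days: 20 x 7 = 140 days
Add 140 days to 2000-07-30
Result: 2000-12-17

2000-12-17


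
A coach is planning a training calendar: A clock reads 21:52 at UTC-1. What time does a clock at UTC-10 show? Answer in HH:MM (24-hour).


Local time: 21:52 at UTC-1 (offset -1h)
Target zone: UTC-10 (offset -10h)
Difference: -10 - (-1) = -9 hours
Calculation: 21 + (-9) = 12
Result: 12:52

12:52


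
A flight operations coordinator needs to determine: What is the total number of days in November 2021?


Month: November
Year: 2021
November is a 30-day month
Total: 30 days

30


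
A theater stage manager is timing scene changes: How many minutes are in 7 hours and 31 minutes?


Hours: 7
Extra minutes: 31
Minutes per hour: 60
Hours to minutes: 7 x 60 = 420
Total: 420 + 31 = 451

451


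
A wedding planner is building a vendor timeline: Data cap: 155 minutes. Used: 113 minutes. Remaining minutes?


Total budget: 155 minutes
Time used: 113 minutes
Remaining: 155 - 113 = 42 minutes
Percent used: 72.9%
Percent remaining: 27.1%

42


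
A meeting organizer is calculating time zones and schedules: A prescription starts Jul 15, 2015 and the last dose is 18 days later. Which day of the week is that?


Start: 2015-07-15 (Wednesday)
Step 1 - find target date: add 18 days
  2015-07-15 + 18 days = 2015-08-02
Step 2 - day of week:
  18 mod 7 = 4
  Wednesday + 4 days -> Sunday
Result: Sunday (2015-08-02)

Sunday


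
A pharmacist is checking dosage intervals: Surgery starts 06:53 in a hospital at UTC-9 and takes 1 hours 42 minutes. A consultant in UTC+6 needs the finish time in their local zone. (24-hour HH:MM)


Start: 06:53 in UTC-9
Step 1 - add duration:
  minutes: 53 + 42 = 95 (carry 1h)
  hours: 6 + 1 + 1 = 8
  end in UTC-9: 08:35
Step 2 - convert UTC-9 -> UTC+6:
  offset difference: 6 - (-9) = 15 hours
  8 + (15) = 23 -> mod 24 = 23
Result: 23:35 in UTC+6

23:35


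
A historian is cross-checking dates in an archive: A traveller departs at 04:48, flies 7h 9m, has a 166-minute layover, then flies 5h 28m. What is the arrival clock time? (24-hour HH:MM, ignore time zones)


Depart: 04:48
Leg 1: +429 min -> 11:57
Layover: +166 min -> 14:43
Leg 2: +328 min -> 20:11
Total travel: 923 minutes = 15h 23m
Arrival: 20:11

20:11


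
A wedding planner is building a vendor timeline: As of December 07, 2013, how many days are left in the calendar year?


Start: December 07, 2013
End: December 31, 2013
Days left in December: 24
Total: 24 days

24


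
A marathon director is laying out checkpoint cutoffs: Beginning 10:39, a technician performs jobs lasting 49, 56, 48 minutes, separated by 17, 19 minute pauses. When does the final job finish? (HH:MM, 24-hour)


Start: 10:39 = 639 min from midnight
  after task 1 (49 min): 11:28
  after break (17 min): 11:45
  after task 2 (56 min): 12:41
  after break (19 min): 13:00
  after task 3 (48 min): 13:48
Total elapsed: 189 minutes
End time: 13:48

13:48


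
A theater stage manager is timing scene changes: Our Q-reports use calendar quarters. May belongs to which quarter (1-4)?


Month: May (month 5)
Q1: January-March (months 1-3)
Q2: April-June (months 4-6)
Q3: July-September (months 7-9)
Q4: October-December (months 10-12)
Month 5 falls in Q2

2


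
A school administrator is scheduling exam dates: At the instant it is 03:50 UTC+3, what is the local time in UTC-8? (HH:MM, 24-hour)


Local time: 03:50 at UTC+3 (offset 3h)
Target zone: UTC-8 (offset -8h)
Difference: -8 - (3) = -11 hours
Calculation: 3 + (-11) = -8
Wraparound: (-8) mod 24 = 16
Result: 16:50

16:50


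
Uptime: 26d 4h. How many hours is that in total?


Days: 26
Extra hours: 4
Hours per day: 24
Days to hours: 26 x 24 = 624
Total: 624 + 4 = 628

628


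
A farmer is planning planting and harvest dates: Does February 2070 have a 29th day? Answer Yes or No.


Year: 2070
Divisible by 4? 2070 / 4 = 517.5 -> No
Not divisible by 4, so NOT a leap year

No


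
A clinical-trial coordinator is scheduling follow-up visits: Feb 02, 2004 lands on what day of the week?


Date: 2004-02-02
January 1, 2004 is a Thursday
Day of year: 33
Offset from Jan 1: 32 days
32 mod 7 = 4
Result: Monday

Monday


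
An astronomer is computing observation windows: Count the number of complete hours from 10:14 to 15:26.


Start: 10:14
End: 15:26
Hour difference: 15 - 10 = 5 hours
Minute difference: 26 - 14 = 12 minutes
Total minutes: 312
Complete hours: 312 / 60 = 5 (remainder 12)

5


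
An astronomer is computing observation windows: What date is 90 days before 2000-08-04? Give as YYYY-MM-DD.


Start: 2000-08-04
Subtracting 90 days
Days already passed in August: 4
After going back through August: 86 more days to subtract
July 2000: 31 days, 55 remaining
June 2000: 30 days, 25 remaining
May 2000 has 31 days, need 25
Result: 2000-05-06

2000-05-06


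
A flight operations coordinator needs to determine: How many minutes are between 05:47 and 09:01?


Start time: 05:47 = 347 minutes from midnight
End time: 09:01 = 541 minutes from midnight
Difference: 541 - 347 = 194 minutes
That is 3 hours and 14 minutes

194


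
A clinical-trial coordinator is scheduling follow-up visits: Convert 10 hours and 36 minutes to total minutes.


Hours: 10
Minutes: 36
Convert hours to minutes: 10 x 60 = 600
Add remaining minutes: 600 + 36 = 636

636


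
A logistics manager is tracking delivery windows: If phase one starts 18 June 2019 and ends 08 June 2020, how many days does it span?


Start date: 2019-06-18
End date: 2020-06-08
Jun 2019: +13 days
Jul 2019: +31 days
Aug 2019: +31 days
... (10 more months)
Total: 356 days

356


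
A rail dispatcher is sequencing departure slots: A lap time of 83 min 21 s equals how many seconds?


Minutes: 83
Seconds: 21
Convert minutes to seconds: 83 x 60 = 4980
Add remaining seconds: 4980 + 21 = 5001

5001


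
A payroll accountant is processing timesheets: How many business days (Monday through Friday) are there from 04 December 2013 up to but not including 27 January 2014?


Start: 2013-12-04 (Wednesday)
End (exclusive): 2014-01-27 (Monday)
Total calendar days: 54
Full weeks: 54 // 7 = 7 -> 35 weekdays
Remaining 5 days starting on Wednesday:
  Wed(w), Thu(w), Fri(w), Sat(-), Sun(-) -> 3 weekdays
Total business days: 35 + 3 = 38

38


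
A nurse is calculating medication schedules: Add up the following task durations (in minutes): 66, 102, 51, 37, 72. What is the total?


Durations: 66, 102, 51, 37, 72
Running sum: 66
+ 102 = 168
+ 51 = 219
+ 37 = 256
+ 72 = 328
Total duration: 328 minutes
That is 5 hours and 28 minutes

328


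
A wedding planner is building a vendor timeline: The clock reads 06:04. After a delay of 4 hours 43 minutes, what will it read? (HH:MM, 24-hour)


Start time: 06:04
Adding: 4 hours 43 minutes
Minutes: 4 + 43 = 47
Hours: 6 + 4 + 0 = 10
Result: 10:47

10:47


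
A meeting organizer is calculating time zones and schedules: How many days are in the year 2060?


Year: 2060
Check leap year rules:
Divisible by 4? Yes
Divisible by 100? No
2060 is a leap year
Days: 366

366


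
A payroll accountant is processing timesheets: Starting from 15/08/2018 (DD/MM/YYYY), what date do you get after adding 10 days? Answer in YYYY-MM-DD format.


Start: 2018-08-15
Adding 10 days
Days remaining in August: 16
Result: 2018-08-25

2018-08-25


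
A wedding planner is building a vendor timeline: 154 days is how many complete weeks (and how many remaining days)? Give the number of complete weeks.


Total days: 154
Days per week: 7
Division: 154 / 7 = 22 remainder 0
Complete weeks: 22
Remaining days: 0

22


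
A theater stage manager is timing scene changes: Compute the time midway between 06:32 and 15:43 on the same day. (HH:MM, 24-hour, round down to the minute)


Start time: 06:32 = 392 minutes from midnight
End time: 15:43 = 943 minutes from midnight
Sum: 392 + 943 = 1335
Midpoint: 1335 / 2 = 667 minutes
Convert: 667 / 60 = 11 hours, 7 minutes
Result: 11:07

11:07


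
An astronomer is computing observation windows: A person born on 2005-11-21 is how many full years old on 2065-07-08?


Birth: 2005-11-21
Reference: 2065-07-08
Year difference: 2065 - 2005 = 60
Has birthday (11-21) occurred by 07-08? No
Birthday not yet reached this year -> subtract 1
Age in full years: 59

59


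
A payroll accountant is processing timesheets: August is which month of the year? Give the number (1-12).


Calendar month order:
7. July
8. August <--
9. September
August is month number 8

8


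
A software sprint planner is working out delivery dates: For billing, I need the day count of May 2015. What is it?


Month: May
Year: 2015
May is a 31-day month
Total: 31 days

31


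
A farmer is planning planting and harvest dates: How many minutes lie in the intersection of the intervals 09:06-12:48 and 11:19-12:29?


Interval A: [546, 768] minutes from midnight
Interval B: [679, 749] minutes from midnight
Overlap start = max(546, 679) = 679
Overlap end = min(768, 749) = 749
Overlap = 749 - 679 = 70 minutes

70


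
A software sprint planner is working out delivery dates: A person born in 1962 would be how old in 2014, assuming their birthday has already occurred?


Birth year: 1962
Current year: 2014
Age = current year - birth year
Age = 2014 - 1962 = 52

52


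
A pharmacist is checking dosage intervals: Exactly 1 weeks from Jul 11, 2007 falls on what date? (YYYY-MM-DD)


Start: 2007-07-11
Weeks to add: 1
Convert to days: 1 x 7 = 7 days
Add 7 days to 2007-07-11
Result: 2007-07-18

2007-07-18


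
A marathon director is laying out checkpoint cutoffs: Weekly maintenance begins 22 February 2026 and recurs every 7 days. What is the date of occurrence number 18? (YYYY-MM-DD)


First occurrence: 2026-02-22 (occurrence 1)
Each occurrence is 7 days after the previous.
Occurrence 18 is 17 weeks after the first.
17 weeks = 119 days
2026-02-22 + 119 days = 2026-06-21

2026-06-21


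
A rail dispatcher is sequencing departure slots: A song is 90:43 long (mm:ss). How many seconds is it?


Minutes: 90
Extra seconds: 43
Seconds per minute: 60
Minutes to seconds: 90 x 60 = 5400
Total: 5400 + 43 = 5443

5443


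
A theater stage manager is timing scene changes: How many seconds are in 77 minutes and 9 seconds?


Minutes: 77
Extra seconds: 9
Seconds per minute: 60
Minutes to seconds: 77 x 60 = 4620
Total: 4620 + 9 = 4629

4629


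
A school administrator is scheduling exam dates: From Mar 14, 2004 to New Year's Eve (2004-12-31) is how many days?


Start: March 14, 2004
End: December 31, 2004
Days left in March: 17
April: 30
May: 31
June: 30
July: 31
... plus remaining months
Sum of remaining months: 275
Total: 17 + 275 = 292

292


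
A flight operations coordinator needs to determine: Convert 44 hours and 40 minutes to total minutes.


Hours: 44
Extra minutes: 40
Minutes per hour: 60
Hours to minutes: 44 x 60 = 2640
Total: 2640 + 40 = 2680

2680
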